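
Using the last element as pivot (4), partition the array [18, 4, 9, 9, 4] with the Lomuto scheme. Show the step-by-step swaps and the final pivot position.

Lomuto partition with pivot = 4:

Initial array: [18, 4, 9, 9, 4]

arr[0]=18 > 4: no swap
arr[1]=4 <= 4: swap with position 0, array becomes [4, 18, 9, 9, 4]
arr[2]=9 > 4: no swap
arr[3]=9 > 4: no swap

Place pivot at position 1: [4, 4, 9, 9, 18]
Pivot position: 1

After partitioning with pivot 4, the array becomes [4, 4, 9, 9, 18]. The pivot is placed at index 1. All elements to the left of the pivot are <= 4, and all elements to the right are > 4.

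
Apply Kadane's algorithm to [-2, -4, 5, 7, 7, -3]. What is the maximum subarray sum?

Using Kadane's algorithm on [-2, -4, 5, 7, 7, -3]:

Scanning through the array:
Position 1 (value -4): max_ending_here = -4, max_so_far = -2
Position 2 (value 5): max_ending_here = 5, max_so_far = 5
Position 3 (value 7): max_ending_here = 12, max_so_far = 12
Position 4 (value 7): max_ending_here = 19, max_so_far = 19
Position 5 (value -3): max_ending_here = 16, max_so_far = 19

Maximum subarray: [5, 7, 7]
Maximum sum: 19

The maximum subarray is [5, 7, 7] with sum 19. This subarray runs from index 2 to index 4.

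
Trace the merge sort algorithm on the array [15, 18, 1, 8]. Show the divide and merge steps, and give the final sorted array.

Merge sort trace:

Split: [15, 18, 1, 8] -> [15, 18] and [1, 8]
  Split: [15, 18] -> [15] and [18]
  Merge: [15] + [18] -> [15, 18]
  Split: [1, 8] -> [1] and [8]
  Merge: [1] + [8] -> [1, 8]
Merge: [15, 18] + [1, 8] -> [1, 8, 15, 18]

Final sorted array: [1, 8, 15, 18]

The merge sort proceeds by recursively splitting the array and merging sorted halves.
After all merges, the sorted array is [1, 8, 15, 18].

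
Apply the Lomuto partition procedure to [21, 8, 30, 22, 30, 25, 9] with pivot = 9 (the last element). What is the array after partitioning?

Lomuto partition with pivot = 9:

Initial array: [21, 8, 30, 22, 30, 25, 9]

arr[0]=21 > 9: no swap
arr[1]=8 <= 9: swap with position 0, array becomes [8, 21, 30, 22, 30, 25, 9]
arr[2]=30 > 9: no swap
arr[3]=22 > 9: no swap
arr[4]=30 > 9: no swap
arr[5]=25 > 9: no swap

Place pivot at position 1: [8, 9, 30, 22, 30, 25, 21]
Pivot position: 1

After partitioning with pivot 9, the array becomes [8, 9, 30, 22, 30, 25, 21]. The pivot is placed at index 1. All elements to the left of the pivot are <= 9, and all elements to the right are > 9.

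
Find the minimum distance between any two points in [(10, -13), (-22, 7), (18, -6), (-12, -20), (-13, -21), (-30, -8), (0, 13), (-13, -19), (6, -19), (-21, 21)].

Computing all pairwise distances among 10 points:

d((10, -13), (-22, 7)) = 37.7359
d((10, -13), (18, -6)) = 10.6301
d((10, -13), (-12, -20)) = 23.0868
d((10, -13), (-13, -21)) = 24.3516
d((10, -13), (-30, -8)) = 40.3113
d((10, -13), (0, 13)) = 27.8568
d((10, -13), (-13, -19)) = 23.7697
d((10, -13), (6, -19)) = 7.2111
d((10, -13), (-21, 21)) = 46.0109
d((-22, 7), (18, -6)) = 42.0595
d((-22, 7), (-12, -20)) = 28.7924
d((-22, 7), (-13, -21)) = 29.4109
d((-22, 7), (-30, -8)) = 17.0
d((-22, 7), (0, 13)) = 22.8035
d((-22, 7), (-13, -19)) = 27.5136
d((-22, 7), (6, -19)) = 38.2099
d((-22, 7), (-21, 21)) = 14.0357
d((18, -6), (-12, -20)) = 33.1059
d((18, -6), (-13, -21)) = 34.4384
d((18, -6), (-30, -8)) = 48.0416
d((18, -6), (0, 13)) = 26.1725
d((18, -6), (-13, -19)) = 33.6155
d((18, -6), (6, -19)) = 17.6918
d((18, -6), (-21, 21)) = 47.4342
d((-12, -20), (-13, -21)) = 1.4142 <-- minimum
d((-12, -20), (-30, -8)) = 21.6333
d((-12, -20), (0, 13)) = 35.1141
d((-12, -20), (-13, -19)) = 1.4142 <-- minimum
d((-12, -20), (6, -19)) = 18.0278
d((-12, -20), (-21, 21)) = 41.9762
d((-13, -21), (-30, -8)) = 21.4009
d((-13, -21), (0, 13)) = 36.4005
d((-13, -21), (-13, -19)) = 2.0
d((-13, -21), (6, -19)) = 19.105
d((-13, -21), (-21, 21)) = 42.7551
d((-30, -8), (0, 13)) = 36.6197
d((-30, -8), (-13, -19)) = 20.2485
d((-30, -8), (6, -19)) = 37.6431
d((-30, -8), (-21, 21)) = 30.3645
d((0, 13), (-13, -19)) = 34.5398
d((0, 13), (6, -19)) = 32.5576
d((0, 13), (-21, 21)) = 22.4722
d((-13, -19), (6, -19)) = 19.0
d((-13, -19), (-21, 21)) = 40.7922
d((6, -19), (-21, 21)) = 48.2597

Minimum distance: 1.4142 (tie among 2 pairs: (-12, -20) and (-13, -21); (-12, -20) and (-13, -19))

The minimum Euclidean distance is 1.4142. There is a tie: 2 pairs achieve this minimum — (-12, -20) and (-13, -21); (-12, -20) and (-13, -19). Any of these is a valid closest pair. For 10 points, brute-force pairwise comparison is shown above. For large n, the divide-and-conquer algorithm (sort by x, recurse on halves, check the dividing strip) achieves O(n log n).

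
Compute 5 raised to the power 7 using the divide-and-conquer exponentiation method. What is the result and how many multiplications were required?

Computing 5^7 by squaring (build up from 5^1; each line after the first costs one multiplication):

5^1 = 5
5^2 = (5^1)^2 = 5^2 = 25
5^3 = 5 * 5^2 = 5 * 25 = 125
5^6 = (5^3)^2 = 125^2 = 15625
5^7 = 5 * 5^6 = 5 * 15625 = 78125

Result: 78125
Multiplications needed: 4 (4 lines after 5^1)

5^7 = 78125. Using exponentiation by squaring, this requires 4 multiplications. The key idea: if the exponent is even, square the half-power; if odd, multiply by the base once.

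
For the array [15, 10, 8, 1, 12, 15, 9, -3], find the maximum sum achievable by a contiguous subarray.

Using Kadane's algorithm on [15, 10, 8, 1, 12, 15, 9, -3]:

Scanning through the array:
Position 1 (value 10): max_ending_here = 25, max_so_far = 25
Position 2 (value 8): max_ending_here = 33, max_so_far = 33
Position 3 (value 1): max_ending_here = 34, max_so_far = 34
Position 4 (value 12): max_ending_here = 46, max_so_far = 46
Position 5 (value 15): max_ending_here = 61, max_so_far = 61
Position 6 (value 9): max_ending_here = 70, max_so_far = 70
Position 7 (value -3): max_ending_here = 67, max_so_far = 70

Maximum subarray: [15, 10, 8, 1, 12, 15, 9]
Maximum sum: 70

The maximum subarray is [15, 10, 8, 1, 12, 15, 9] with sum 70. This subarray runs from index 0 to index 6.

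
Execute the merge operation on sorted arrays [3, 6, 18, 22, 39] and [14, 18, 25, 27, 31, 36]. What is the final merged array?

Merging process:

Compare 3 vs 14: take 3 from left. Merged: [3]
Compare 6 vs 14: take 6 from left. Merged: [3, 6]
Compare 18 vs 14: take 14 from right. Merged: [3, 6, 14]
Compare 18 vs 18: take 18 from left. Merged: [3, 6, 14, 18]
Compare 22 vs 18: take 18 from right. Merged: [3, 6, 14, 18, 18]
Compare 22 vs 25: take 22 from left. Merged: [3, 6, 14, 18, 18, 22]
Compare 39 vs 25: take 25 from right. Merged: [3, 6, 14, 18, 18, 22, 25]
Compare 39 vs 27: take 27 from right. Merged: [3, 6, 14, 18, 18, 22, 25, 27]
Compare 39 vs 31: take 31 from right. Merged: [3, 6, 14, 18, 18, 22, 25, 27, 31]
Compare 39 vs 36: take 36 from right. Merged: [3, 6, 14, 18, 18, 22, 25, 27, 31, 36]
Append remaining from left: [39]. Merged: [3, 6, 14, 18, 18, 22, 25, 27, 31, 36, 39]

Final merged array: [3, 6, 14, 18, 18, 22, 25, 27, 31, 36, 39]
Total comparisons: 10

The merged array is [3, 6, 14, 18, 18, 22, 25, 27, 31, 36, 39], requiring 10 comparisons. The merge step runs in O(n) time where n is the total number of elements.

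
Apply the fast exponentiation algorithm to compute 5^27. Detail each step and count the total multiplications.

Computing 5^27 by squaring (build up from 5^1; each line after the first costs one multiplication):

5^1 = 5
5^2 = (5^1)^2 = 5^2 = 25
5^3 = 5 * 5^2 = 5 * 25 = 125
5^6 = (5^3)^2 = 125^2 = 15625
5^12 = (5^6)^2 = 15625^2 = 244140625
5^13 = 5 * 5^12 = 5 * 244140625 = 1220703125
5^26 = (5^13)^2 = 1220703125^2 = 1490116119384765625
5^27 = 5 * 5^26 = 5 * 1490116119384765625 = 7450580596923828125

Result: 7450580596923828125
Multiplications needed: 7 (7 lines after 5^1)

5^27 = 7450580596923828125. Using exponentiation by squaring, this requires 7 multiplications. The key idea: if the exponent is even, square the half-power; if odd, multiply by the base once.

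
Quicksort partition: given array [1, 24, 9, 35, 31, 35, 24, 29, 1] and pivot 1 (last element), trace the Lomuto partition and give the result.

Lomuto partition with pivot = 1:

Initial array: [1, 24, 9, 35, 31, 35, 24, 29, 1]

arr[0]=1 <= 1: swap with position 0, array becomes [1, 24, 9, 35, 31, 35, 24, 29, 1]
arr[1]=24 > 1: no swap
arr[2]=9 > 1: no swap
arr[3]=35 > 1: no swap
arr[4]=31 > 1: no swap
arr[5]=35 > 1: no swap
arr[6]=24 > 1: no swap
arr[7]=29 > 1: no swap

Place pivot at position 1: [1, 1, 9, 35, 31, 35, 24, 29, 24]
Pivot position: 1

After partitioning with pivot 1, the array becomes [1, 1, 9, 35, 31, 35, 24, 29, 24]. The pivot is placed at index 1. All elements to the left of the pivot are <= 1, and all elements to the right are > 1.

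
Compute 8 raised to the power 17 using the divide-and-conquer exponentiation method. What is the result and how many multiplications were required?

Computing 8^17 by squaring (build up from 8^1; each line after the first costs one multiplication):

8^1 = 8
8^2 = (8^1)^2 = 8^2 = 64
8^4 = (8^2)^2 = 64^2 = 4096
8^8 = (8^4)^2 = 4096^2 = 16777216
8^16 = (8^8)^2 = 16777216^2 = 281474976710656
8^17 = 8 * 8^16 = 8 * 281474976710656 = 2251799813685248

Result: 2251799813685248
Multiplications needed: 5 (5 lines after 8^1)

8^17 = 2251799813685248. Using exponentiation by squaring, this requires 5 multiplications. The key idea: if the exponent is even, square the half-power; if odd, multiply by the base once.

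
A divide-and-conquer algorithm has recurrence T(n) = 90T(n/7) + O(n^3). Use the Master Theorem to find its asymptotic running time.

Master Theorem for T(n) = 90T(n/7) + O(n^3):

a = 90, b = 7, c = 3
log_b(a) = log_7(90) = 2.3124

Case 3: c = 3 > log_7(90) = 2.3124
T(n) = O(n^3) = O(n^3)

For T(n) = 90T(n/7) + O(n^3): log_7(90) = 2.3124. This is Case 3 of the Master Theorem (c > log_b(a), work dominated by root), giving O(n^3).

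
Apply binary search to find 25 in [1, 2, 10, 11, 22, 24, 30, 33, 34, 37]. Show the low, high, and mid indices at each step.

Binary search for 25 in [1, 2, 10, 11, 22, 24, 30, 33, 34, 37]:

lo=0, hi=9, mid=4, arr[mid]=22 -> 22 < 25, search right half
lo=5, hi=9, mid=7, arr[mid]=33 -> 33 > 25, search left half
lo=5, hi=6, mid=5, arr[mid]=24 -> 24 < 25, search right half
lo=6, hi=6, mid=6, arr[mid]=30 -> 30 > 25, search left half
lo=6 > hi=5, target 25 not found

Binary search determines that 25 is not in the array after 4 comparisons. The search space was exhausted without finding the target.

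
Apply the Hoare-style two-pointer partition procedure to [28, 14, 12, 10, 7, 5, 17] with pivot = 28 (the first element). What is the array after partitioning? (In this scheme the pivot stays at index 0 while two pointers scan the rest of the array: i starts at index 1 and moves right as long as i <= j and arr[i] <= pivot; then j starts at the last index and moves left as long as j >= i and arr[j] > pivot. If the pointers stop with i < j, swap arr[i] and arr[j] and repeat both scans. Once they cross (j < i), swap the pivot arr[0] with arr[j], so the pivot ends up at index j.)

Hoare-style two-pointer partition with pivot = 28:

Initial array: [28, 14, 12, 10, 7, 5, 17]

Pointers start at i = 1, j = 6.
i ends at 7, j ends at 6: the pointers have crossed (j < i), so scanning stops.

Swap pivot arr[0] with arr[6] to place pivot at position 6: [17, 14, 12, 10, 7, 5, 28]
Pivot position: 6

After partitioning with pivot 28, the array becomes [17, 14, 12, 10, 7, 5, 28]. The pivot is placed at index 6. All elements to the left of the pivot are <= 28, and all elements to the right are > 28.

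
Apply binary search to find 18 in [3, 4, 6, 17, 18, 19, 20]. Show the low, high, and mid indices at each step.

Binary search for 18 in [3, 4, 6, 17, 18, 19, 20]:

lo=0, hi=6, mid=3, arr[mid]=17 -> 17 < 18, search right half
lo=4, hi=6, mid=5, arr[mid]=19 -> 19 > 18, search left half
lo=4, hi=4, mid=4, arr[mid]=18 -> Found target at index 4!

Binary search finds 18 at index 4 after 3 comparisons. The search repeatedly halves the search space by comparing with the middle element.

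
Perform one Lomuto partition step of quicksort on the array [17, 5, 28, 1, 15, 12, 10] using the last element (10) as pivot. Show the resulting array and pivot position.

Lomuto partition with pivot = 10:

Initial array: [17, 5, 28, 1, 15, 12, 10]

arr[0]=17 > 10: no swap
arr[1]=5 <= 10: swap with position 0, array becomes [5, 17, 28, 1, 15, 12, 10]
arr[2]=28 > 10: no swap
arr[3]=1 <= 10: swap with position 1, array becomes [5, 1, 28, 17, 15, 12, 10]
arr[4]=15 > 10: no swap
arr[5]=12 > 10: no swap

Place pivot at position 2: [5, 1, 10, 17, 15, 12, 28]
Pivot position: 2

After partitioning with pivot 10, the array becomes [5, 1, 10, 17, 15, 12, 28]. The pivot is placed at index 2. All elements to the left of the pivot are <= 10, and all elements to the right are > 10.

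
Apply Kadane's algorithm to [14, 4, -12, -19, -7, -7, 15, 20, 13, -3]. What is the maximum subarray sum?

Using Kadane's algorithm on [14, 4, -12, -19, -7, -7, 15, 20, 13, -3]:

Scanning through the array:
Position 1 (value 4): max_ending_here = 18, max_so_far = 18
Position 2 (value -12): max_ending_here = 6, max_so_far = 18
Position 3 (value -19): max_ending_here = -13, max_so_far = 18
Position 4 (value -7): max_ending_here = -7, max_so_far = 18
Position 5 (value -7): max_ending_here = -7, max_so_far = 18
Position 6 (value 15): max_ending_here = 15, max_so_far = 18
Position 7 (value 20): max_ending_here = 35, max_so_far = 35
Position 8 (value 13): max_ending_here = 48, max_so_far = 48
Position 9 (value -3): max_ending_here = 45, max_so_far = 48

Maximum subarray: [15, 20, 13]
Maximum sum: 48

The maximum subarray is [15, 20, 13] with sum 48. This subarray runs from index 6 to index 8.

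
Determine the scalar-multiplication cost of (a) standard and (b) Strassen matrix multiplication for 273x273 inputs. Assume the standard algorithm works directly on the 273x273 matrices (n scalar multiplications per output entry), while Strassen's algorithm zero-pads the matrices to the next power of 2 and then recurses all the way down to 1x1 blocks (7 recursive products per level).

Matrix multiplication for 273x273 matrices:

Strassen's algorithm requires power-of-2 dimensions. Pad 273x273 to 512x512 (next power of 2).

Standard algorithm: 273^3 = 20346417 multiplications
Strassen's algorithm: 7^(log2(512)) = 7^9 = 40353607 multiplications
Difference: 20346417 - 40353607 = -20007190 (Strassen uses MORE here due to padding overhead — for small or just-over-power-of-2 n, padding can outweigh the per-level savings)

Standard: 20346417 multiplications (273^3). Strassen: 40353607 multiplications (7^9, after padding to 512x512). Strassen reduces 8 recursive multiplications to 7 at each level.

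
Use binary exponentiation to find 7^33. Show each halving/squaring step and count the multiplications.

Computing 7^33 by squaring (build up from 7^1; each line after the first costs one multiplication):

7^1 = 7
7^2 = (7^1)^2 = 7^2 = 49
7^4 = (7^2)^2 = 49^2 = 2401
7^8 = (7^4)^2 = 2401^2 = 5764801
7^16 = (7^8)^2 = 5764801^2 = 33232930569601
7^32 = (7^16)^2 = 33232930569601^2 = 1104427674243920646305299201
7^33 = 7 * 7^32 = 7 * 1104427674243920646305299201 = 7730993719707444524137094407

Result: 7730993719707444524137094407
Multiplications needed: 6 (6 lines after 7^1)

7^33 = 7730993719707444524137094407. Using exponentiation by squaring, this requires 6 multiplications. The key idea: if the exponent is even, square the half-power; if odd, multiply by the base once.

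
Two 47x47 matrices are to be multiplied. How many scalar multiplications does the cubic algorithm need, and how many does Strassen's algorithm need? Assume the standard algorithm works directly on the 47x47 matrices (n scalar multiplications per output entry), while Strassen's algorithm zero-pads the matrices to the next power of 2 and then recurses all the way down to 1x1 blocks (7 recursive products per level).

Matrix multiplication for 47x47 matrices:

Strassen's algorithm requires power-of-2 dimensions. Pad 47x47 to 64x64 (next power of 2).

Standard algorithm: 47^3 = 103823 multiplications
Strassen's algorithm: 7^(log2(64)) = 7^6 = 117649 multiplications
Difference: 103823 - 117649 = -13826 (Strassen uses MORE here due to padding overhead — for small or just-over-power-of-2 n, padding can outweigh the per-level savings)

Standard: 103823 multiplications (47^3). Strassen: 117649 multiplications (7^6, after padding to 64x64). Strassen reduces 8 recursive multiplications to 7 at each level.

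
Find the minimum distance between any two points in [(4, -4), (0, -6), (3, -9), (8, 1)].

Computing all pairwise distances among 4 points:

d((4, -4), (0, -6)) = 4.4721
d((4, -4), (3, -9)) = 5.099
d((4, -4), (8, 1)) = 6.4031
d((0, -6), (3, -9)) = 4.2426 <-- minimum
d((0, -6), (8, 1)) = 10.6301
d((3, -9), (8, 1)) = 11.1803

Closest pair: (0, -6) and (3, -9) with distance 4.2426

The closest pair is (0, -6) and (3, -9) with Euclidean distance 4.2426. For 4 points, brute-force pairwise comparison is shown above. For large n, the divide-and-conquer algorithm (sort by x, recurse on halves, check the dividing strip) achieves O(n log n).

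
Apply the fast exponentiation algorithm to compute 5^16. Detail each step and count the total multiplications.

Computing 5^16 by squaring (build up from 5^1; each line after the first costs one multiplication):

5^1 = 5
5^2 = (5^1)^2 = 5^2 = 25
5^4 = (5^2)^2 = 25^2 = 625
5^8 = (5^4)^2 = 625^2 = 390625
5^16 = (5^8)^2 = 390625^2 = 152587890625

Result: 152587890625
Multiplications needed: 4 (4 lines after 5^1)

5^16 = 152587890625. Using exponentiation by squaring, this requires 4 multiplications. The key idea: if the exponent is even, square the half-power; if odd, multiply by the base once.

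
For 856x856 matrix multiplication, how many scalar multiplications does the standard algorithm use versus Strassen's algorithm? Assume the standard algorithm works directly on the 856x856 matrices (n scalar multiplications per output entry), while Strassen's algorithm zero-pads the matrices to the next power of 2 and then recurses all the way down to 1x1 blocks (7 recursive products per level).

Matrix multiplication for 856x856 matrices:

Strassen's algorithm requires power-of-2 dimensions. Pad 856x856 to 1024x1024 (next power of 2).

Standard algorithm: 856^3 = 627222016 multiplications
Strassen's algorithm: 7^(log2(1024)) = 7^10 = 282475249 multiplications
Savings: 627222016 - 282475249 = 344746767 multiplications

Standard: 627222016 multiplications (856^3). Strassen: 282475249 multiplications (7^10, after padding to 1024x1024). Strassen reduces 8 recursive multiplications to 7 at each level.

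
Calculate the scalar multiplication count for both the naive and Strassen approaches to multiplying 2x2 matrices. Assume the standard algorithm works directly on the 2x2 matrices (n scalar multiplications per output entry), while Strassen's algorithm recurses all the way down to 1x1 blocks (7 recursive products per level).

Matrix multiplication for 2x2 matrices:

Standard algorithm: 2^3 = 8 multiplications
Strassen's algorithm: 7^(log2(2)) = 7^1 = 7 multiplications
Savings: 8 - 7 = 1 multiplications

Standard: 8 multiplications (2^3). Strassen: 7 multiplications (7^1). Strassen reduces 8 recursive multiplications to 7 at each level.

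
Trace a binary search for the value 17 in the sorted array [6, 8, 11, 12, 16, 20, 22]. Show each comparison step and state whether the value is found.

Binary search for 17 in [6, 8, 11, 12, 16, 20, 22]:

lo=0, hi=6, mid=3, arr[mid]=12 -> 12 < 17, search right half
lo=4, hi=6, mid=5, arr[mid]=20 -> 20 > 17, search left half
lo=4, hi=4, mid=4, arr[mid]=16 -> 16 < 17, search right half
lo=5 > hi=4, target 17 not found

Binary search determines that 17 is not in the array after 3 comparisons. The search space was exhausted without finding the target.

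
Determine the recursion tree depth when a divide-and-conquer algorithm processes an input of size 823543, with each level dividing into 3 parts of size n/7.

For divide and conquer with division factor 7:

Problem sizes at each level:
Level 0: 823543
Level 1: 117649
Level 2: 16807
Level 3: 2401
Level 4: 343
Level 5: 49
Level 6: 7
Level 7: 1

The root is level 0 and the size-1 base case is level 7 (the tree spans levels 0 through 7, i.e. 8 levels counting the root), so the depth is the number of divisions: log_7(823543) = 7

The recursion tree depth is log_7(823543) = 7. At each level, the problem size is divided by 7, so it takes 7 divisions to reduce to a base case of size 1. The algorithm makes 3 recursive calls at each level.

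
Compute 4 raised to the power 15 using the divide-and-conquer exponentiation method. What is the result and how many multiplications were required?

Computing 4^15 by squaring (build up from 4^1; each line after the first costs one multiplication):

4^1 = 4
4^2 = (4^1)^2 = 4^2 = 16
4^3 = 4 * 4^2 = 4 * 16 = 64
4^6 = (4^3)^2 = 64^2 = 4096
4^7 = 4 * 4^6 = 4 * 4096 = 16384
4^14 = (4^7)^2 = 16384^2 = 268435456
4^15 = 4 * 4^14 = 4 * 268435456 = 1073741824

Result: 1073741824
Multiplications needed: 6 (6 lines after 4^1)

4^15 = 1073741824. Using exponentiation by squaring, this requires 6 multiplications. The key idea: if the exponent is even, square the half-power; if odd, multiply by the base once.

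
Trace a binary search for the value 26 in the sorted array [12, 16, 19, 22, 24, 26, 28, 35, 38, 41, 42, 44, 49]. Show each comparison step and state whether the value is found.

Binary search for 26 in [12, 16, 19, 22, 24, 26, 28, 35, 38, 41, 42, 44, 49]:

lo=0, hi=12, mid=6, arr[mid]=28 -> 28 > 26, search left half
lo=0, hi=5, mid=2, arr[mid]=19 -> 19 < 26, search right half
lo=3, hi=5, mid=4, arr[mid]=24 -> 24 < 26, search right half
lo=5, hi=5, mid=5, arr[mid]=26 -> Found target at index 5!

Binary search finds 26 at index 5 after 4 comparisons. The search repeatedly halves the search space by comparing with the middle element.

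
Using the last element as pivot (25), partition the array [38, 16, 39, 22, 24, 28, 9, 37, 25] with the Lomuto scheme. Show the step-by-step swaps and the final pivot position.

Lomuto partition with pivot = 25:

Initial array: [38, 16, 39, 22, 24, 28, 9, 37, 25]

arr[0]=38 > 25: no swap
arr[1]=16 <= 25: swap with position 0, array becomes [16, 38, 39, 22, 24, 28, 9, 37, 25]
arr[2]=39 > 25: no swap
arr[3]=22 <= 25: swap with position 1, array becomes [16, 22, 39, 38, 24, 28, 9, 37, 25]
arr[4]=24 <= 25: swap with position 2, array becomes [16, 22, 24, 38, 39, 28, 9, 37, 25]
arr[5]=28 > 25: no swap
arr[6]=9 <= 25: swap with position 3, array becomes [16, 22, 24, 9, 39, 28, 38, 37, 25]
arr[7]=37 > 25: no swap

Place pivot at position 4: [16, 22, 24, 9, 25, 28, 38, 37, 39]
Pivot position: 4

After partitioning with pivot 25, the array becomes [16, 22, 24, 9, 25, 28, 38, 37, 39]. The pivot is placed at index 4. All elements to the left of the pivot are <= 25, and all elements to the right are > 25.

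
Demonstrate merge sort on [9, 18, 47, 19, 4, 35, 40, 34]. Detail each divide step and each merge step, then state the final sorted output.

Merge sort trace:

Split: [9, 18, 47, 19, 4, 35, 40, 34] -> [9, 18, 47, 19] and [4, 35, 40, 34]
  Split: [9, 18, 47, 19] -> [9, 18] and [47, 19]
    Split: [9, 18] -> [9] and [18]
    Merge: [9] + [18] -> [9, 18]
    Split: [47, 19] -> [47] and [19]
    Merge: [47] + [19] -> [19, 47]
  Merge: [9, 18] + [19, 47] -> [9, 18, 19, 47]
  Split: [4, 35, 40, 34] -> [4, 35] and [40, 34]
    Split: [4, 35] -> [4] and [35]
    Merge: [4] + [35] -> [4, 35]
    Split: [40, 34] -> [40] and [34]
    Merge: [40] + [34] -> [34, 40]
  Merge: [4, 35] + [34, 40] -> [4, 34, 35, 40]
Merge: [9, 18, 19, 47] + [4, 34, 35, 40] -> [4, 9, 18, 19, 34, 35, 40, 47]

Final sorted array: [4, 9, 18, 19, 34, 35, 40, 47]

The merge sort proceeds by recursively splitting the array and merging sorted halves.
After all merges, the sorted array is [4, 9, 18, 19, 34, 35, 40, 47].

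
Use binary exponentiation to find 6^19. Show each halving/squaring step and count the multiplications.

Computing 6^19 by squaring (build up from 6^1; each line after the first costs one multiplication):

6^1 = 6
6^2 = (6^1)^2 = 6^2 = 36
6^4 = (6^2)^2 = 36^2 = 1296
6^8 = (6^4)^2 = 1296^2 = 1679616
6^9 = 6 * 6^8 = 6 * 1679616 = 10077696
6^18 = (6^9)^2 = 10077696^2 = 101559956668416
6^19 = 6 * 6^18 = 6 * 101559956668416 = 609359740010496

Result: 609359740010496
Multiplications needed: 6 (6 lines after 6^1)

6^19 = 609359740010496. Using exponentiation by squaring, this requires 6 multiplications. The key idea: if the exponent is even, square the half-power; if odd, multiply by the base once.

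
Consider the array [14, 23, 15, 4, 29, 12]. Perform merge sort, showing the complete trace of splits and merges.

Merge sort trace:

Split: [14, 23, 15, 4, 29, 12] -> [14, 23, 15] and [4, 29, 12]
  Split: [14, 23, 15] -> [14] and [23, 15]
    Split: [23, 15] -> [23] and [15]
    Merge: [23] + [15] -> [15, 23]
  Merge: [14] + [15, 23] -> [14, 15, 23]
  Split: [4, 29, 12] -> [4] and [29, 12]
    Split: [29, 12] -> [29] and [12]
    Merge: [29] + [12] -> [12, 29]
  Merge: [4] + [12, 29] -> [4, 12, 29]
Merge: [14, 15, 23] + [4, 12, 29] -> [4, 12, 14, 15, 23, 29]

Final sorted array: [4, 12, 14, 15, 23, 29]

The merge sort proceeds by recursively splitting the array and merging sorted halves.
After all merges, the sorted array is [4, 12, 14, 15, 23, 29].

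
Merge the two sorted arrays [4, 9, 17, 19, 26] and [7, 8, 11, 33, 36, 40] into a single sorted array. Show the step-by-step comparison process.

Merging process:

Compare 4 vs 7: take 4 from left. Merged: [4]
Compare 9 vs 7: take 7 from right. Merged: [4, 7]
Compare 9 vs 8: take 8 from right. Merged: [4, 7, 8]
Compare 9 vs 11: take 9 from left. Merged: [4, 7, 8, 9]
Compare 17 vs 11: take 11 from right. Merged: [4, 7, 8, 9, 11]
Compare 17 vs 33: take 17 from left. Merged: [4, 7, 8, 9, 11, 17]
Compare 19 vs 33: take 19 from left. Merged: [4, 7, 8, 9, 11, 17, 19]
Compare 26 vs 33: take 26 from left. Merged: [4, 7, 8, 9, 11, 17, 19, 26]
Append remaining from right: [33, 36, 40]. Merged: [4, 7, 8, 9, 11, 17, 19, 26, 33, 36, 40]

Final merged array: [4, 7, 8, 9, 11, 17, 19, 26, 33, 36, 40]
Total comparisons: 8

The merged array is [4, 7, 8, 9, 11, 17, 19, 26, 33, 36, 40], requiring 8 comparisons. The merge step runs in O(n) time where n is the total number of elements.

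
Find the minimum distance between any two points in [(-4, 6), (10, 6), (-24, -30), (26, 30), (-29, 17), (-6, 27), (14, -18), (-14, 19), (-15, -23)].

Computing all pairwise distances among 9 points:

d((-4, 6), (10, 6)) = 14.0
d((-4, 6), (-24, -30)) = 41.1825
d((-4, 6), (26, 30)) = 38.4187
d((-4, 6), (-29, 17)) = 27.313
d((-4, 6), (-6, 27)) = 21.095
d((-4, 6), (14, -18)) = 30.0
d((-4, 6), (-14, 19)) = 16.4012
d((-4, 6), (-15, -23)) = 31.0161
d((10, 6), (-24, -30)) = 49.5177
d((10, 6), (26, 30)) = 28.8444
d((10, 6), (-29, 17)) = 40.5216
d((10, 6), (-6, 27)) = 26.4008
d((10, 6), (14, -18)) = 24.3311
d((10, 6), (-14, 19)) = 27.2947
d((10, 6), (-15, -23)) = 38.2884
d((-24, -30), (26, 30)) = 78.1025
d((-24, -30), (-29, 17)) = 47.2652
d((-24, -30), (-6, 27)) = 59.7746
d((-24, -30), (14, -18)) = 39.8497
d((-24, -30), (-14, 19)) = 50.01
d((-24, -30), (-15, -23)) = 11.4018
d((26, 30), (-29, 17)) = 56.5155
d((26, 30), (-6, 27)) = 32.1403
d((26, 30), (14, -18)) = 49.4773
d((26, 30), (-14, 19)) = 41.4849
d((26, 30), (-15, -23)) = 67.0075
d((-29, 17), (-6, 27)) = 25.0799
d((-29, 17), (14, -18)) = 55.4437
d((-29, 17), (-14, 19)) = 15.1327
d((-29, 17), (-15, -23)) = 42.3792
d((-6, 27), (14, -18)) = 49.2443
d((-6, 27), (-14, 19)) = 11.3137 <-- minimum
d((-6, 27), (-15, -23)) = 50.8035
d((14, -18), (-14, 19)) = 46.4004
d((14, -18), (-15, -23)) = 29.4279
d((-14, 19), (-15, -23)) = 42.0119

Closest pair: (-6, 27) and (-14, 19) with distance 11.3137

The closest pair is (-6, 27) and (-14, 19) with Euclidean distance 11.3137. For 9 points, brute-force pairwise comparison is shown above. For large n, the divide-and-conquer algorithm (sort by x, recurse on halves, check the dividing strip) achieves O(n log n).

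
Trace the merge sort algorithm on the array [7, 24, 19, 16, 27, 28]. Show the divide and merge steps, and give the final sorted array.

Merge sort trace:

Split: [7, 24, 19, 16, 27, 28] -> [7, 24, 19] and [16, 27, 28]
  Split: [7, 24, 19] -> [7] and [24, 19]
    Split: [24, 19] -> [24] and [19]
    Merge: [24] + [19] -> [19, 24]
  Merge: [7] + [19, 24] -> [7, 19, 24]
  Split: [16, 27, 28] -> [16] and [27, 28]
    Split: [27, 28] -> [27] and [28]
    Merge: [27] + [28] -> [27, 28]
  Merge: [16] + [27, 28] -> [16, 27, 28]
Merge: [7, 19, 24] + [16, 27, 28] -> [7, 16, 19, 24, 27, 28]

Final sorted array: [7, 16, 19, 24, 27, 28]

The merge sort proceeds by recursively splitting the array and merging sorted halves.
After all merges, the sorted array is [7, 16, 19, 24, 27, 28].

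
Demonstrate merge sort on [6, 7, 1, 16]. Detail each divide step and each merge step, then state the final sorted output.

Merge sort trace:

Split: [6, 7, 1, 16] -> [6, 7] and [1, 16]
  Split: [6, 7] -> [6] and [7]
  Merge: [6] + [7] -> [6, 7]
  Split: [1, 16] -> [1] and [16]
  Merge: [1] + [16] -> [1, 16]
Merge: [6, 7] + [1, 16] -> [1, 6, 7, 16]

Final sorted array: [1, 6, 7, 16]

The merge sort proceeds by recursively splitting the array and merging sorted halves.
After all merges, the sorted array is [1, 6, 7, 16].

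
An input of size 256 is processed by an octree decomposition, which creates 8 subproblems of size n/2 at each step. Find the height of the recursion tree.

For divide and conquer with division factor 2:

Problem sizes at each level:
Level 0: 256
Level 1: 128
Level 2: 64
Level 3: 32
Level 4: 16
Level 5: 8
Level 6: 4
Level 7: 2
Level 8: 1

The root is level 0 and the size-1 base case is level 8 (the tree spans levels 0 through 8, i.e. 9 levels counting the root), so the depth is the number of divisions: log_2(256) = 8

The recursion tree depth is log_2(256) = 8. At each level, the problem size is divided by 2, so it takes 8 divisions to reduce to a base case of size 1. The algorithm makes 8 recursive calls at each level.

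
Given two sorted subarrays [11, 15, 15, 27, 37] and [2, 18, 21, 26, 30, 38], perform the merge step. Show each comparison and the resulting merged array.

Merging process:

Compare 11 vs 2: take 2 from right. Merged: [2]
Compare 11 vs 18: take 11 from left. Merged: [2, 11]
Compare 15 vs 18: take 15 from left. Merged: [2, 11, 15]
Compare 15 vs 18: take 15 from left. Merged: [2, 11, 15, 15]
Compare 27 vs 18: take 18 from right. Merged: [2, 11, 15, 15, 18]
Compare 27 vs 21: take 21 from right. Merged: [2, 11, 15, 15, 18, 21]
Compare 27 vs 26: take 26 from right. Merged: [2, 11, 15, 15, 18, 21, 26]
Compare 27 vs 30: take 27 from left. Merged: [2, 11, 15, 15, 18, 21, 26, 27]
Compare 37 vs 30: take 30 from right. Merged: [2, 11, 15, 15, 18, 21, 26, 27, 30]
Compare 37 vs 38: take 37 from left. Merged: [2, 11, 15, 15, 18, 21, 26, 27, 30, 37]
Append remaining from right: [38]. Merged: [2, 11, 15, 15, 18, 21, 26, 27, 30, 37, 38]

Final merged array: [2, 11, 15, 15, 18, 21, 26, 27, 30, 37, 38]
Total comparisons: 10

The merged array is [2, 11, 15, 15, 18, 21, 26, 27, 30, 37, 38], requiring 10 comparisons. The merge step runs in O(n) time where n is the total number of elements.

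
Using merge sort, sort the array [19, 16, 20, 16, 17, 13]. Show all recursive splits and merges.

Merge sort trace:

Split: [19, 16, 20, 16, 17, 13] -> [19, 16, 20] and [16, 17, 13]
  Split: [19, 16, 20] -> [19] and [16, 20]
    Split: [16, 20] -> [16] and [20]
    Merge: [16] + [20] -> [16, 20]
  Merge: [19] + [16, 20] -> [16, 19, 20]
  Split: [16, 17, 13] -> [16] and [17, 13]
    Split: [17, 13] -> [17] and [13]
    Merge: [17] + [13] -> [13, 17]
  Merge: [16] + [13, 17] -> [13, 16, 17]
Merge: [16, 19, 20] + [13, 16, 17] -> [13, 16, 16, 17, 19, 20]

Final sorted array: [13, 16, 16, 17, 19, 20]

The merge sort proceeds by recursively splitting the array and merging sorted halves.
After all merges, the sorted array is [13, 16, 16, 17, 19, 20].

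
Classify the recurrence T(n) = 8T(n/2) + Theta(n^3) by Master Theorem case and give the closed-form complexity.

Master Theorem for T(n) = 8T(n/2) + O(n^3):

a = 8, b = 2, c = 3
log_b(a) = log_2(8) = 3.0000

Case 2: c = 3 = log_2(8) = 3.0000
T(n) = O(n^3 log n) = O(n^3 log n)

For T(n) = 8T(n/2) + O(n^3): log_2(8) = 3.0000. This is Case 2 of the Master Theorem (c = log_b(a), equal work at all levels), giving O(n^3 log n).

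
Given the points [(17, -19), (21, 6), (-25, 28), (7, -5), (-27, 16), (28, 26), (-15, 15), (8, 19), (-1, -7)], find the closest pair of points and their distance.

Computing all pairwise distances among 9 points:

d((17, -19), (21, 6)) = 25.318
d((17, -19), (-25, 28)) = 63.0317
d((17, -19), (7, -5)) = 17.2047
d((17, -19), (-27, 16)) = 56.2228
d((17, -19), (28, 26)) = 46.3249
d((17, -19), (-15, 15)) = 46.6905
d((17, -19), (8, 19)) = 39.0512
d((17, -19), (-1, -7)) = 21.6333
d((21, 6), (-25, 28)) = 50.9902
d((21, 6), (7, -5)) = 17.8045
d((21, 6), (-27, 16)) = 49.0306
d((21, 6), (28, 26)) = 21.1896
d((21, 6), (-15, 15)) = 37.108
d((21, 6), (8, 19)) = 18.3848
d((21, 6), (-1, -7)) = 25.5539
d((-25, 28), (7, -5)) = 45.9674
d((-25, 28), (-27, 16)) = 12.1655
d((-25, 28), (28, 26)) = 53.0377
d((-25, 28), (-15, 15)) = 16.4012
d((-25, 28), (8, 19)) = 34.2053
d((-25, 28), (-1, -7)) = 42.4382
d((7, -5), (-27, 16)) = 39.9625
d((7, -5), (28, 26)) = 37.4433
d((7, -5), (-15, 15)) = 29.7321
d((7, -5), (8, 19)) = 24.0208
d((7, -5), (-1, -7)) = 8.2462 <-- minimum
d((-27, 16), (28, 26)) = 55.9017
d((-27, 16), (-15, 15)) = 12.0416
d((-27, 16), (8, 19)) = 35.1283
d((-27, 16), (-1, -7)) = 34.7131
d((28, 26), (-15, 15)) = 44.3847
d((28, 26), (8, 19)) = 21.1896
d((28, 26), (-1, -7)) = 43.9318
d((-15, 15), (8, 19)) = 23.3452
d((-15, 15), (-1, -7)) = 26.0768
d((8, 19), (-1, -7)) = 27.5136

Closest pair: (7, -5) and (-1, -7) with distance 8.2462

The closest pair is (7, -5) and (-1, -7) with Euclidean distance 8.2462. For 9 points, brute-force pairwise comparison is shown above. For large n, the divide-and-conquer algorithm (sort by x, recurse on halves, check the dividing strip) achieves O(n log n).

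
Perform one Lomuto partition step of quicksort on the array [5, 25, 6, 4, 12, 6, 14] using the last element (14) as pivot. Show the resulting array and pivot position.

Lomuto partition with pivot = 14:

Initial array: [5, 25, 6, 4, 12, 6, 14]

arr[0]=5 <= 14: swap with position 0, array becomes [5, 25, 6, 4, 12, 6, 14]
arr[1]=25 > 14: no swap
arr[2]=6 <= 14: swap with position 1, array becomes [5, 6, 25, 4, 12, 6, 14]
arr[3]=4 <= 14: swap with position 2, array becomes [5, 6, 4, 25, 12, 6, 14]
arr[4]=12 <= 14: swap with position 3, array becomes [5, 6, 4, 12, 25, 6, 14]
arr[5]=6 <= 14: swap with position 4, array becomes [5, 6, 4, 12, 6, 25, 14]

Place pivot at position 5: [5, 6, 4, 12, 6, 14, 25]
Pivot position: 5

After partitioning with pivot 14, the array becomes [5, 6, 4, 12, 6, 14, 25]. The pivot is placed at index 5. All elements to the left of the pivot are <= 14, and all elements to the right are > 14.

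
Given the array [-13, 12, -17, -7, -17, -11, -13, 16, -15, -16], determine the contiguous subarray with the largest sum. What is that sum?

Using Kadane's algorithm on [-13, 12, -17, -7, -17, -11, -13, 16, -15, -16]:

Scanning through the array:
Position 1 (value 12): max_ending_here = 12, max_so_far = 12
Position 2 (value -17): max_ending_here = -5, max_so_far = 12
Position 3 (value -7): max_ending_here = -7, max_so_far = 12
Position 4 (value -17): max_ending_here = -17, max_so_far = 12
Position 5 (value -11): max_ending_here = -11, max_so_far = 12
Position 6 (value -13): max_ending_here = -13, max_so_far = 12
Position 7 (value 16): max_ending_here = 16, max_so_far = 16
Position 8 (value -15): max_ending_here = 1, max_so_far = 16
Position 9 (value -16): max_ending_here = -15, max_so_far = 16

Maximum subarray: [16]
Maximum sum: 16

The maximum subarray is [16] with sum 16. This subarray runs from index 7 to index 7.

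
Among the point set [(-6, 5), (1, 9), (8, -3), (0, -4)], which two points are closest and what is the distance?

Computing all pairwise distances among 4 points:

d((-6, 5), (1, 9)) = 8.0623 <-- minimum
d((-6, 5), (8, -3)) = 16.1245
d((-6, 5), (0, -4)) = 10.8167
d((1, 9), (8, -3)) = 13.8924
d((1, 9), (0, -4)) = 13.0384
d((8, -3), (0, -4)) = 8.0623 <-- minimum

Minimum distance: 8.0623 (tie among 2 pairs: (-6, 5) and (1, 9); (8, -3) and (0, -4))

The minimum Euclidean distance is 8.0623. There is a tie: 2 pairs achieve this minimum — (-6, 5) and (1, 9); (8, -3) and (0, -4). Any of these is a valid closest pair. For 4 points, brute-force pairwise comparison is shown above. For large n, the divide-and-conquer algorithm (sort by x, recurse on halves, check the dividing strip) achieves O(n log n).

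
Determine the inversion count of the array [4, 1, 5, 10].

Finding inversions in [4, 1, 5, 10]:

(0, 1): arr[0]=4 > arr[1]=1

Total inversions: 1

The array has 1 inversion(s): (0,1). Each pair (i,j) satisfies i < j and arr[i] > arr[j].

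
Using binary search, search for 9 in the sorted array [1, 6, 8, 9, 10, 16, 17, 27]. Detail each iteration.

Binary search for 9 in [1, 6, 8, 9, 10, 16, 17, 27]:

lo=0, hi=7, mid=3, arr[mid]=9 -> Found target at index 3!

Binary search finds 9 at index 3 after 1 comparisons. The search repeatedly halves the search space by comparing with the middle element.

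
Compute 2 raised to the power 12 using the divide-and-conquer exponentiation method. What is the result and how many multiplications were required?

Computing 2^12 by squaring (build up from 2^1; each line after the first costs one multiplication):

2^1 = 2
2^2 = (2^1)^2 = 2^2 = 4
2^3 = 2 * 2^2 = 2 * 4 = 8
2^6 = (2^3)^2 = 8^2 = 64
2^12 = (2^6)^2 = 64^2 = 4096

Result: 4096
Multiplications needed: 4 (4 lines after 2^1)

2^12 = 4096. Using exponentiation by squaring, this requires 4 multiplications. The key idea: if the exponent is even, square the half-power; if odd, multiply by the base once.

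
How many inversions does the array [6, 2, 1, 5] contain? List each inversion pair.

Finding inversions in [6, 2, 1, 5]:

(0, 1): arr[0]=6 > arr[1]=2
(0, 2): arr[0]=6 > arr[2]=1
(0, 3): arr[0]=6 > arr[3]=5
(1, 2): arr[1]=2 > arr[2]=1

Total inversions: 4

The array has 4 inversion(s): (0,1), (0,2), (0,3), (1,2). Each pair (i,j) satisfies i < j and arr[i] > arr[j].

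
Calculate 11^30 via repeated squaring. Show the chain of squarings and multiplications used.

Computing 11^30 by squaring (build up from 11^1; each line after the first costs one multiplication):

11^1 = 11
11^2 = (11^1)^2 = 11^2 = 121
11^3 = 11 * 11^2 = 11 * 121 = 1331
11^6 = (11^3)^2 = 1331^2 = 1771561
11^7 = 11 * 11^6 = 11 * 1771561 = 19487171
11^14 = (11^7)^2 = 19487171^2 = 379749833583241
11^15 = 11 * 11^14 = 11 * 379749833583241 = 4177248169415651
11^30 = (11^15)^2 = 4177248169415651^2 = 17449402268886407318558803753801

Result: 17449402268886407318558803753801
Multiplications needed: 7 (7 lines after 11^1)

11^30 = 17449402268886407318558803753801. Using exponentiation by squaring, this requires 7 multiplications. The key idea: if the exponent is even, square the half-power; if odd, multiply by the base once.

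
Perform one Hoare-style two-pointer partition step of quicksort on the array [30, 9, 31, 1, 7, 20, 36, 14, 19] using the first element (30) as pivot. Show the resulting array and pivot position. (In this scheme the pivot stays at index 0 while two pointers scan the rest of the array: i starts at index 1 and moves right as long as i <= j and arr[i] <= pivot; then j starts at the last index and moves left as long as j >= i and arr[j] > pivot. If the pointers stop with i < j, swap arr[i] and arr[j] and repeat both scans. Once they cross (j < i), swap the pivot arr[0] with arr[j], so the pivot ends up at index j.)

Hoare-style two-pointer partition with pivot = 30:

Initial array: [30, 9, 31, 1, 7, 20, 36, 14, 19]

Pointers start at i = 1, j = 8.
i stops at index 2 (arr[2]=31 > 30), j stops at index 8 (arr[8]=19 <= 30): swap arr[2] and arr[8], array becomes [30, 9, 19, 1, 7, 20, 36, 14, 31]
i stops at index 6 (arr[6]=36 > 30), j stops at index 7 (arr[7]=14 <= 30): swap arr[6] and arr[7], array becomes [30, 9, 19, 1, 7, 20, 14, 36, 31]
i ends at 7, j ends at 6: the pointers have crossed (j < i), so scanning stops.

Swap pivot arr[0] with arr[6] to place pivot at position 6: [14, 9, 19, 1, 7, 20, 30, 36, 31]
Pivot position: 6

After partitioning with pivot 30, the array becomes [14, 9, 19, 1, 7, 20, 30, 36, 31]. The pivot is placed at index 6. All elements to the left of the pivot are <= 30, and all elements to the right are > 30.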